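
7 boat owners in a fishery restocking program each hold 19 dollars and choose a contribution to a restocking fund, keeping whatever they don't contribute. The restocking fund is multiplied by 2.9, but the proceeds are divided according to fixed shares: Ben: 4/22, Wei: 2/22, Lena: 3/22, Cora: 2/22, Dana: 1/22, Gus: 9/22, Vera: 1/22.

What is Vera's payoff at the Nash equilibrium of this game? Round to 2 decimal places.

21.50 dollars

Each unit j contributes comes back to j as 2.9 × (j's share), so j prefers to contribute only if that share exceeds 1/2.9 = 0.3448; otherwise keeping the unit dominates.
The only share above 0.3448 is Gus's 9/22, contributing 19; the remaining 6 contribute 0. Total contributed: 19.
Vera keeps 19 and receives 2.9 × 19 × 1/22 = 2.50 from the restocking fund, for a payoff of 21.50.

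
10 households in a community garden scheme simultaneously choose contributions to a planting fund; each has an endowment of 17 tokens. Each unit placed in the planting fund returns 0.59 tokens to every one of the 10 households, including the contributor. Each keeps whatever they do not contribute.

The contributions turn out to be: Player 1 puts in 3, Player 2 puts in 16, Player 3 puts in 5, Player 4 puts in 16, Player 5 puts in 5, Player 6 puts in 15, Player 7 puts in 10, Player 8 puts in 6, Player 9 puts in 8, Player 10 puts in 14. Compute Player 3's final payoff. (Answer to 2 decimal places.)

69.82 tokens

Total contributed: 3 + 16 + 5 + 16 + 5 + 15 + 10 + 6 + 8 + 14 = 98.
Each receives 0.59 × 98 = 57.82 from the planting fund.
Player 3 keeps 17 − 5 = 12, so Player 3's payoff is 12 + 57.82 = 69.82.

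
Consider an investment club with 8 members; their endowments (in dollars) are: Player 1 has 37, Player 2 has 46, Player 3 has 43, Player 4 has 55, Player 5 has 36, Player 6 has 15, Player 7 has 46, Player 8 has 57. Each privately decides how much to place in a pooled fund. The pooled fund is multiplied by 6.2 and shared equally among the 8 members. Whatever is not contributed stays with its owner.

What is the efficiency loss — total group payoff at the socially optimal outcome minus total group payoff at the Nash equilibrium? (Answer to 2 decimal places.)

1742.00 dollars

The private return per contributed unit is 6.2/8 = 0.7750 < 1 for every player regardless of endowment, so the Nash equilibrium is zero contribution and the group total is Σ E_j = 37 + 46 + 43 + 55 + 36 + 15 + 46 + 57 = 335.
Each contributed unit returns 6.200 to the group, so the social optimum is full contribution by everyone: group total = 6.200 × 335 = 2077.00.
Efficiency loss = (6.200 − 1) × 335 = 1742.00.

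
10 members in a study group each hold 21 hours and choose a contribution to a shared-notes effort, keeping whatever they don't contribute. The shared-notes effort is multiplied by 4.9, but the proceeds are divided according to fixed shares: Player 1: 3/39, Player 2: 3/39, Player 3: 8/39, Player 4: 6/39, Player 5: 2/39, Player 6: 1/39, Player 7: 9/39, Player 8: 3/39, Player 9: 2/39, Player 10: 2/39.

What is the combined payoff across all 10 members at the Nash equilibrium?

A player with share s gets back 4.9·s per unit contributed, so full contribution is dominant for anyone with s > 1/4.9 = 0.2041 and zero contribution is dominant for anyone below.
The shares above 0.2041 belong to Player 3 and Player 7, contributing 21 each; the remaining 8 contribute 0. Total contributed: 42.
The shared-notes effort pays out 4.9 × 42 = 205.80 in total (split across the unequal shares, but the aggregate is all that matters for the group sum).
The 8 free-riders keep 21 each, adding 168. Group total = 168 + 205.80 = 373.80.

373.80 hours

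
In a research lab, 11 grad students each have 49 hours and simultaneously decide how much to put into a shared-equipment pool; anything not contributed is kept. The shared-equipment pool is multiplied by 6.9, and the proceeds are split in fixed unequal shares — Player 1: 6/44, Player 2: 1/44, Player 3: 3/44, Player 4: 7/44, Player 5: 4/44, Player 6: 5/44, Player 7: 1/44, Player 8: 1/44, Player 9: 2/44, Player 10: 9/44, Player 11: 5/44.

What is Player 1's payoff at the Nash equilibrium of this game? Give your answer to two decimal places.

141.21 hours

For player j, contributing a unit is worthwhile iff 6.9 × (j's share) ≥ 1, i.e. iff j's share is at least 0.1449.
Player 4 and Player 10 are above the threshold, contributing 49 each; the remaining 9 contribute 0. Total contributed: 98.
Player 1 keeps 49 and receives 6.9 × 98 × 6/44 = 92.21 from the shared-equipment pool, for a payoff of 141.21.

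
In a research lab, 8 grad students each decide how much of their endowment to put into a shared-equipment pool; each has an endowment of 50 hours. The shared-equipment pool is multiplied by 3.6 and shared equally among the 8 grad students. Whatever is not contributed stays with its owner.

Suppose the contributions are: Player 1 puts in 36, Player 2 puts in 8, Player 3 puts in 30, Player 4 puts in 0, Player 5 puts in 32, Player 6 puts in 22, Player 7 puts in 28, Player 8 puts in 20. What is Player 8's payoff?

109.20 hours

Total contributed: 36 + 8 + 30 + 0 + 32 + 22 + 28 + 20 = 176.
Each receives 3.6 × 176 / 8 = 79.20 from the shared-equipment pool.
Player 8 keeps 50 − 20 = 30, so Player 8's payoff is 30 + 79.20 = 109.20.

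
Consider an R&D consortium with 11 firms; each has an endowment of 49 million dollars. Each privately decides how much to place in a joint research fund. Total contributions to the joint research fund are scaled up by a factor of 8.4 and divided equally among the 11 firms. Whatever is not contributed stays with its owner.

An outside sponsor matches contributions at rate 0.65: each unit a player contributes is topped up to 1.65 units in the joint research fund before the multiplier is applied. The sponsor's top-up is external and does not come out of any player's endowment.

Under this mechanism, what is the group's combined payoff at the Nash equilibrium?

7470.54 million dollars

The effective private return per unit is now 8.4 × 1.65 / 11 = 1.2600 > 1, so every player's dominant strategy flips to full contribution.
So the Nash equilibrium is full contribution by all 11; the group earns 8.4 × 1.65 × 539 = 7470.54.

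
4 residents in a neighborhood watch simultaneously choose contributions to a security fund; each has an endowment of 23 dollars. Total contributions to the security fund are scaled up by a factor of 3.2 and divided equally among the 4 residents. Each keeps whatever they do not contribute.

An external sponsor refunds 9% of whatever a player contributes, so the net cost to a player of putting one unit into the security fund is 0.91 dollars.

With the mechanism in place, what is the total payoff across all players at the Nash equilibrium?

Even with the mechanism, each unit contributed returns only (3.2/4) / 0.91 = 0.8791 per unit of net cost, so contributing nothing is still dominant.
At the Nash equilibrium no one contributes; group total payoff = 4 × 23 = 92.

92.00 dollars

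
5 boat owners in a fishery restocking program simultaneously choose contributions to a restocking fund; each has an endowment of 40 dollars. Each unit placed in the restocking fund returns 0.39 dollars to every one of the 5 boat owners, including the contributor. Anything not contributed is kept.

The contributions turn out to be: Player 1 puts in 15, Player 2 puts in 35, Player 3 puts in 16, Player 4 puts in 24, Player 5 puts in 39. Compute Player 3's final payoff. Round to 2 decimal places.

74.31 dollars

Total contributed: 15 + 35 + 16 + 24 + 39 = 129.
Each receives 0.39 × 129 = 50.31 from the restocking fund.
Player 3 keeps 40 − 16 = 24, so Player 3's payoff is 24 + 50.31 = 74.31.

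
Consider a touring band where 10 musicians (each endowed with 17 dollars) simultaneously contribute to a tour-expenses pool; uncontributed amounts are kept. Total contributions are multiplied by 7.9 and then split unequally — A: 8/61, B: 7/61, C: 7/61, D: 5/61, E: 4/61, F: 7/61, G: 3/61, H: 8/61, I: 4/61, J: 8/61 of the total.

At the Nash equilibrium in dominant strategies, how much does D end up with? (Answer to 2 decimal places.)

50.02 dollars

A player with share s gets back 7.9·s per unit contributed, so full contribution is dominant for anyone with s > 1/7.9 = 0.1266 and zero contribution is dominant for anyone below.
The shares above 0.1266 belong to A, H and J, contributing 17 each; the remaining 7 contribute 0. Total contributed: 51.
D keeps 17 and receives 7.9 × 51 × 5/61 = 33.02 from the tour-expenses pool, for a payoff of 50.02.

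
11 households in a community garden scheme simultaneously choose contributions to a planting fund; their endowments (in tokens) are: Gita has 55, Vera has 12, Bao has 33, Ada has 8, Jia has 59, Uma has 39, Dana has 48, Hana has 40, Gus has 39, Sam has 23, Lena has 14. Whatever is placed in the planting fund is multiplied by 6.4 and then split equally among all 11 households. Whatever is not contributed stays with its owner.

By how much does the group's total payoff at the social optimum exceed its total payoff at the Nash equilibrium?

1998.00 tokens

The private return per contributed unit is 6.4/11 = 0.5818 < 1 for every player regardless of endowment, so the Nash equilibrium is zero contribution and the group total is Σ E_j = 55 + 12 + 33 + 8 + 59 + 39 + 48 + 40 + 39 + 23 + 14 = 370.
Each contributed unit returns 6.400 to the group, so the social optimum is full contribution by everyone: group total = 6.400 × 370 = 2368.00.
Efficiency loss = (6.400 − 1) × 370 = 1998.00.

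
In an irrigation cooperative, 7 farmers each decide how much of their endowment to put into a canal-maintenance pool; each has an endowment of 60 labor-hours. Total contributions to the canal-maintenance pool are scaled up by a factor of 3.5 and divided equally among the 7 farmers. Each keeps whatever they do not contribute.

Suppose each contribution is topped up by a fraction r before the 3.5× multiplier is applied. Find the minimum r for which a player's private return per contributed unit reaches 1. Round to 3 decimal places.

1.000

With matching at rate r, one contributed unit becomes (1 + r) in the canal-maintenance pool and returns 3.5 × (1 + r) / 7 to the contributor.
Setting this equal to 1: 1 + r = 7/3.5 = 2.0000.
So the minimum matching rate is r = 2.0000 − 1 = 1.000.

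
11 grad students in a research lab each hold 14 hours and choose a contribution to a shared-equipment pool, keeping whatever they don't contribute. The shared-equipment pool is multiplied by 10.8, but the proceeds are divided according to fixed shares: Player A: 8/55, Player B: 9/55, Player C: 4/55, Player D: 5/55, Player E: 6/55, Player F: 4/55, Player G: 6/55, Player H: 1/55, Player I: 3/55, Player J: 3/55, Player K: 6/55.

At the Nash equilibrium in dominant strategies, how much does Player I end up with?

Player j's private return per contributed unit is 10.8 × (j's share). Contributing is weakly dominant for j when that share is at least 1/10.8 = 0.0926, and contributing 0 is dominant otherwise.
Player A, Player B, Player E, Player G and Player K clear that bar, contributing 14 each; the remaining 6 contribute 0. Total contributed: 70.
Player I keeps 14 and receives 10.8 × 70 × 3/55 = 41.24 from the shared-equipment pool, for a payoff of 55.24.

55.24 hours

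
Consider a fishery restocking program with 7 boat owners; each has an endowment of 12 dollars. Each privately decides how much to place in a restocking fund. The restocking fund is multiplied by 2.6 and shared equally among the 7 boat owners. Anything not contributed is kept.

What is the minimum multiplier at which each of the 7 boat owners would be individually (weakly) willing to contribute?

A contributed unit returns (multiplier)/7 to its contributor.
This reaches 1 exactly when the multiplier is 7.

7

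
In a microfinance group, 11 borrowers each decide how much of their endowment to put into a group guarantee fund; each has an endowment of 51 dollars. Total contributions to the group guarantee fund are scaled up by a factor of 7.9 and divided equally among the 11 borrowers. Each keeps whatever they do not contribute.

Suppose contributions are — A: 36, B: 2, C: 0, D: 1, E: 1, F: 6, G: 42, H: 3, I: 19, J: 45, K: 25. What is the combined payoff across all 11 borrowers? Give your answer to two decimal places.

1803.00 dollars

Total contributed: 36 + 2 + 0 + 1 + 1 + 6 + 42 + 3 + 19 + 45 + 25 = 180; total kept: 11 × 51 − 180 = 381.
The group guarantee fund pays out 7.9 × 180 = 1422.00 in aggregate.
Group total = 381 + 1422.00 = 1803.00.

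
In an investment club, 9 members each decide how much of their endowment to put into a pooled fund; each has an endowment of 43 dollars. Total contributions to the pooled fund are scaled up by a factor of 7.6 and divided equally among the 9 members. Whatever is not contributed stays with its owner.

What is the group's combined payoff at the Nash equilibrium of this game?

387.00 dollars

Each contributed unit returns 7.6/9 = 0.8444 to its contributor — below 1 — so contributing 0 is dominant for every player. At the Nash equilibrium everyone keeps their 43, and the group total is 9 × 43 = 387.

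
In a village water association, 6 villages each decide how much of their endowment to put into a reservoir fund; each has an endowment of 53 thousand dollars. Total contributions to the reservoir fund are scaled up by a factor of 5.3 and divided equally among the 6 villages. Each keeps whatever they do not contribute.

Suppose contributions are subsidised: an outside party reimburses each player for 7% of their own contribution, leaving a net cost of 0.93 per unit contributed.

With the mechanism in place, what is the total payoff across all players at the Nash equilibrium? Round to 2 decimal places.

Even with the mechanism, each unit contributed returns only (5.3/6) / 0.93 = 0.9498 per unit of net cost, so contributing nothing is still dominant.
Everyone keeps their endowment and the group total is 6 × 53 = 318.

318.00 thousand dollars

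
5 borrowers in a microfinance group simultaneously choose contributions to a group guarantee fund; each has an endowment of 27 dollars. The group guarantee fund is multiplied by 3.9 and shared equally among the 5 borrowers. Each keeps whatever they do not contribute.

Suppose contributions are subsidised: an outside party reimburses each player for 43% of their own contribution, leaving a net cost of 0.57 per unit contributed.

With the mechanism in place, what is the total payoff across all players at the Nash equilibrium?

With the mechanism, a contributed unit returns (3.9/5) / 0.57 = 1.3684 per unit of net cost to the contributor — now above 1 — so contributing fully is weakly dominant for every player.
At the Nash equilibrium everyone contributes 27. Group total payoff = 5 × (27 × 0.43 + 3.9 × 27) = 584.55.

584.55 dollars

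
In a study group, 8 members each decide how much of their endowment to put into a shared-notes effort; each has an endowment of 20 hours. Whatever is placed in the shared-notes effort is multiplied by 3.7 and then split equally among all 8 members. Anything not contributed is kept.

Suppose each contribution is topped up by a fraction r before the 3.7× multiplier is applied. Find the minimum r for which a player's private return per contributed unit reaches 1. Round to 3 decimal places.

1.162

With matching at rate r, one contributed unit becomes (1 + r) in the shared-notes effort and returns 3.7 × (1 + r) / 8 to the contributor.
Setting this equal to 1: 1 + r = 8/3.7 = 2.1622.
So the minimum matching rate is r = 2.1622 − 1 = 1.162.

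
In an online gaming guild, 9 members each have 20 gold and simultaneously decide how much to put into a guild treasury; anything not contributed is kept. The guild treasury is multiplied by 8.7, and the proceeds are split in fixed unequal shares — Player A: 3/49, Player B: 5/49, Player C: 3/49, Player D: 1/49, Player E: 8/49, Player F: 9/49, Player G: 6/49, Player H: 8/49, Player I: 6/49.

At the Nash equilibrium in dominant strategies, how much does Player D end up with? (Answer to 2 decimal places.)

37.76 gold

A player with share s gets back 8.7·s per unit contributed, so full contribution is dominant for anyone with s > 1/8.7 = 0.1149 and zero contribution is dominant for anyone below.
Player E, Player F, Player G, Player H and Player I are above the threshold, contributing 20 each; the remaining 4 contribute 0. Total contributed: 100.
Player D keeps 20 and receives 8.7 × 100 × 1/49 = 17.76 from the guild treasury, for a payoff of 37.76.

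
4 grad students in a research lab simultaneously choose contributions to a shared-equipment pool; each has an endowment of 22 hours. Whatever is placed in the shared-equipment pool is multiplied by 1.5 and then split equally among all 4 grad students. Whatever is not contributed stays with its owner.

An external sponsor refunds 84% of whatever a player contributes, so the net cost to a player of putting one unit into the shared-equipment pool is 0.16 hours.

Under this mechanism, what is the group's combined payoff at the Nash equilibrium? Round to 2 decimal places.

With the mechanism, a contributed unit returns (1.5/4) / 0.16 = 2.3438 per unit of net cost to the contributor — now above 1 — so contributing fully is weakly dominant for every player.
So the Nash equilibrium is full contribution by all 4; the group earns 4 × (22 × 0.84 + 1.5 × 22) = 205.92.

205.92 hours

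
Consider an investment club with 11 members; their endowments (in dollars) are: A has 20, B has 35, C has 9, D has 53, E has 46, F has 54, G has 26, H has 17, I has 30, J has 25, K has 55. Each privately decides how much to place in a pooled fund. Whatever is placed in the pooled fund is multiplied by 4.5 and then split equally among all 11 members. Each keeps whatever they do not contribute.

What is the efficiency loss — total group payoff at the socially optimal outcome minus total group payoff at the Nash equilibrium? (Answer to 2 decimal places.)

1295.00 dollars

The private return per contributed unit is 4.5/11 = 0.4091 < 1 for every player regardless of endowment, so the Nash equilibrium is zero contribution and the group total is Σ E_j = 20 + 35 + 9 + 53 + 46 + 54 + 26 + 17 + 30 + 25 + 55 = 370.
Each contributed unit returns 4.500 to the group, so the social optimum is full contribution by everyone: group total = 4.500 × 370 = 1665.00.
Efficiency loss = (4.500 − 1) × 370 = 1295.00.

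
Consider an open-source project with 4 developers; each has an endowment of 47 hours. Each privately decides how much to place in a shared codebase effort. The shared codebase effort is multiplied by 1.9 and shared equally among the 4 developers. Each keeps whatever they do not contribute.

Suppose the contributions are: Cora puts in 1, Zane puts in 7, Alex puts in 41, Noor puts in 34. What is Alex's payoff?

45.43 hours

Total contributed: 1 + 7 + 41 + 34 = 83.
Each receives 1.9 × 83 / 4 = 39.43 from the shared codebase effort.
Alex keeps 47 − 41 = 6, so Alex's payoff is 6 + 39.43 = 45.43.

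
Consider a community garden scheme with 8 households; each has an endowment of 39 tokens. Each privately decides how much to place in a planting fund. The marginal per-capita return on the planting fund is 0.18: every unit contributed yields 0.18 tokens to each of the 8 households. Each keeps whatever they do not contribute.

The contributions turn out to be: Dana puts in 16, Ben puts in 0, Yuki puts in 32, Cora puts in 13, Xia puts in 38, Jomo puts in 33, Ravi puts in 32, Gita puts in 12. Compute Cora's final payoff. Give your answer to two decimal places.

57.68 tokens

Total contributed: 16 + 0 + 32 + 13 + 38 + 33 + 32 + 12 = 176.
Each receives 0.18 × 176 = 31.68 from the planting fund.
Cora keeps 39 − 13 = 26, so Cora's payoff is 26 + 31.68 = 57.68.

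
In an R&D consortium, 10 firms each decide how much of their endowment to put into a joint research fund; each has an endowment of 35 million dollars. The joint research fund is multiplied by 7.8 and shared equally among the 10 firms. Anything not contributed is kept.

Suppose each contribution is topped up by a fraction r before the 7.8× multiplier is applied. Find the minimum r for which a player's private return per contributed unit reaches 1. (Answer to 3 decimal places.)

With matching at rate r, one contributed unit becomes (1 + r) in the joint research fund and returns 7.8 × (1 + r) / 10 to the contributor.
Setting this equal to 1: 1 + r = 10/7.8 = 1.2821.
So the minimum matching rate is r = 1.2821 − 1 = 0.282.

0.282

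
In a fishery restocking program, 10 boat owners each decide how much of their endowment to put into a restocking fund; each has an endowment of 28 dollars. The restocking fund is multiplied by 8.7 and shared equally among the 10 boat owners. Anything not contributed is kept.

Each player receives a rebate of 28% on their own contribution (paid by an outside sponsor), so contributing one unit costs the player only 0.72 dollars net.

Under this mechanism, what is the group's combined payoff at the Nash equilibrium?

2514.40 dollars

The effective private return per unit is now (8.7/10) / 0.72 = 1.2083 > 1, so every player's dominant strategy flips to full contribution.
At the Nash equilibrium everyone contributes 28. Group total payoff = 10 × (28 × 0.28 + 8.7 × 28) = 2514.40.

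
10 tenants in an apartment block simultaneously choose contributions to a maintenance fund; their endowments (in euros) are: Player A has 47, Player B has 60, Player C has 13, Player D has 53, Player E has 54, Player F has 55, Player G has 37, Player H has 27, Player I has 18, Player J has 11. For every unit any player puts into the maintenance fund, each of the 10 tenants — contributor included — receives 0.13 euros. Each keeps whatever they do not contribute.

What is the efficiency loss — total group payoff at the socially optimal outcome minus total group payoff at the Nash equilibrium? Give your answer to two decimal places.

112.50 euros

The private return per contributed unit is 0.13 < 1 for everyone, so the Nash equilibrium is zero contribution and the group total is Σ E_j = 47 + 60 + 13 + 53 + 54 + 55 + 37 + 27 + 18 + 11 = 375.
Each contributed unit returns 1.300 to the group, so the social optimum is full contribution by everyone: group total = 1.300 × 375 = 487.50.
Efficiency loss = (1.300 − 1) × 375 = 112.50.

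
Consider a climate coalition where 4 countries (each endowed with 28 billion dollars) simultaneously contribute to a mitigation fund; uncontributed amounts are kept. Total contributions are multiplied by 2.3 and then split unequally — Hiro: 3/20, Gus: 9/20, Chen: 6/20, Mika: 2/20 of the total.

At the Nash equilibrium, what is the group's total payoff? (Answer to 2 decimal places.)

148.40 billion dollars

Player j's private return per contributed unit is 2.3 × (j's share). Contributing is weakly dominant for j when that share is at least 1/2.3 = 0.4348, and contributing 0 is dominant otherwise.
Gus alone (share 9/20) is above the threshold, contributing 28; the remaining 3 contribute 0. Total contributed: 28.
The mitigation fund pays out 2.3 × 28 = 64.40 in total (split across the unequal shares, but the aggregate is all that matters for the group sum).
The 3 free-riders keep 28 each, adding 84. Group total = 84 + 64.40 = 148.40.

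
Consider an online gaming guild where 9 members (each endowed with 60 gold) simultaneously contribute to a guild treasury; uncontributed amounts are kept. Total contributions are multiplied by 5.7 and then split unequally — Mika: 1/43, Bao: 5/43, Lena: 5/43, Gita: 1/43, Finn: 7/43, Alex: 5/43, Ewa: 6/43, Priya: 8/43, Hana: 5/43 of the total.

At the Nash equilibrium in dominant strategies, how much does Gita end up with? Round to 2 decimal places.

Each unit j contributes comes back to j as 5.7 × (j's share), so j prefers to contribute only if that share exceeds 1/5.7 = 0.1754; otherwise keeping the unit dominates.
Only Priya (8/43) clears that bar, contributing 60; the remaining 8 contribute 0. Total contributed: 60.
Gita keeps 60 and receives 5.7 × 60 × 1/43 = 7.95 from the guild treasury, for a payoff of 67.95.

67.95 gold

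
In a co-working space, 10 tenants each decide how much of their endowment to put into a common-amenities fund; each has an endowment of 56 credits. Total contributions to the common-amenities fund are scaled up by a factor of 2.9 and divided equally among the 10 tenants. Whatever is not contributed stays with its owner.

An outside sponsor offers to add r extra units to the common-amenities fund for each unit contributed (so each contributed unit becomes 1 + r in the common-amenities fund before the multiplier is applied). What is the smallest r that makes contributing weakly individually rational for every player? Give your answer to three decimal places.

2.448

With matching at rate r, one contributed unit becomes (1 + r) in the common-amenities fund and returns 2.9 × (1 + r) / 10 to the contributor.
Setting this equal to 1: 1 + r = 10/2.9 = 3.4483.
So the minimum matching rate is r = 3.4483 − 1 = 2.448.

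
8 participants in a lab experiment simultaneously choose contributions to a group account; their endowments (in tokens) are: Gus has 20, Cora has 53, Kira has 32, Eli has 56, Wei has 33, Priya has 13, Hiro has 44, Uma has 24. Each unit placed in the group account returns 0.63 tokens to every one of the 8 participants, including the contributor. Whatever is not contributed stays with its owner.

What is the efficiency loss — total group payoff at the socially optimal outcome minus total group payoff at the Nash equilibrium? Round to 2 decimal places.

The private return per contributed unit is 0.63 < 1 for everyone, so the Nash equilibrium is zero contribution and the group total is Σ E_j = 20 + 53 + 32 + 56 + 33 + 13 + 44 + 24 = 275.
Each contributed unit returns 5.040 to the group, so the social optimum is full contribution by everyone: group total = 5.040 × 275 = 1386.00.
Efficiency loss = (5.040 − 1) × 275 = 1111.00.

1111.00 tokens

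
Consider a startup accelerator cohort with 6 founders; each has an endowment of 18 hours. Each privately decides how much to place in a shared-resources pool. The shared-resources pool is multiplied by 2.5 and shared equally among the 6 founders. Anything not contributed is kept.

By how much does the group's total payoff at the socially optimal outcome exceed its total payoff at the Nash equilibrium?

162.00 hours

Each contributed unit returns 2.5/6 = 0.4167 to its contributor — below 1 — so contributing 0 is dominant for every player. At the Nash equilibrium everyone keeps their 18, and the group total is 6 × 18 = 108.
Each contributed unit returns 2.500 to the group as a whole (0.4167 to each of 6 players), which exceeds 1, so the social optimum is full contribution: group total = 2.500 × 108 = 270.00.
Efficiency loss = 270.00 − 108 = 162.00.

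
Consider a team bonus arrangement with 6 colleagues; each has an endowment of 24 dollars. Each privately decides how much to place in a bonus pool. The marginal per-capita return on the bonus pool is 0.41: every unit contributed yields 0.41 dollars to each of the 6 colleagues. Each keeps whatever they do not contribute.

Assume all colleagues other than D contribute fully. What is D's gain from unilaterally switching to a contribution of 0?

Switching from a contribution of 24 to 0 lets D keep an extra 24 dollars, but lowers the bonus pool by 24, which costs D their own share of that drop: 0.41 × 24 = 9.84.
Net gain = 24 − 9.84 = 14.16. The private return per contributed unit (0.41) is below 1, so free-riding is indeed the best response regardless of what the others do.

14.16 dollars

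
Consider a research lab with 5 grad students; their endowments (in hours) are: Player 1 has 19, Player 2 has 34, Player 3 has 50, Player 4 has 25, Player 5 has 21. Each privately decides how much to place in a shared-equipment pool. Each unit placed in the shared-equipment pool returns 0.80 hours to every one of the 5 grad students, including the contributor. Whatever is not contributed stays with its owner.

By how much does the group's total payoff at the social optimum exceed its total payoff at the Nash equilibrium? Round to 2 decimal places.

447.00 hours

The private return per contributed unit is 0.80 < 1 for everyone, so the Nash equilibrium is zero contribution and the group total is Σ E_j = 19 + 34 + 50 + 25 + 21 = 149.
Each contributed unit returns 4.000 to the group, so the social optimum is full contribution by everyone: group total = 4.000 × 149 = 596.00.
Efficiency loss = (4.000 − 1) × 149 = 447.00.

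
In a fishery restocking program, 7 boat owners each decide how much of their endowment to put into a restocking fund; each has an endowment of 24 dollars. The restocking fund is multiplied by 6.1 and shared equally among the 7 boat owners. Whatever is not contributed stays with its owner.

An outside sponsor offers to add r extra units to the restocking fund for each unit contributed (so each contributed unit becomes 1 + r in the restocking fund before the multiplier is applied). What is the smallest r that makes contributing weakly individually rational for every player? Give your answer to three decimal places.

With matching at rate r, one contributed unit becomes (1 + r) in the restocking fund and returns 6.1 × (1 + r) / 7 to the contributor.
Setting this equal to 1: 1 + r = 7/6.1 = 1.1475.
So the minimum matching rate is r = 1.1475 − 1 = 0.148.

0.148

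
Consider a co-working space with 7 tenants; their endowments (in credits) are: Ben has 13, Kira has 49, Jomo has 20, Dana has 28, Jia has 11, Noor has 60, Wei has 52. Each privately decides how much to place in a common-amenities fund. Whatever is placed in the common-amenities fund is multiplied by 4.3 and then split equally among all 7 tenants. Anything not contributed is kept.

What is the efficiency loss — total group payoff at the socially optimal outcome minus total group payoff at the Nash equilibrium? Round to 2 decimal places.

The private return per contributed unit is 4.3/7 = 0.6143 < 1 for every player regardless of endowment, so the Nash equilibrium is zero contribution and the group total is Σ E_j = 13 + 49 + 20 + 28 + 11 + 60 + 52 = 233.
Each contributed unit returns 4.300 to the group, so the social optimum is full contribution by everyone: group total = 4.300 × 233 = 1001.90.
Efficiency loss = (4.300 − 1) × 233 = 768.90.

768.90 credits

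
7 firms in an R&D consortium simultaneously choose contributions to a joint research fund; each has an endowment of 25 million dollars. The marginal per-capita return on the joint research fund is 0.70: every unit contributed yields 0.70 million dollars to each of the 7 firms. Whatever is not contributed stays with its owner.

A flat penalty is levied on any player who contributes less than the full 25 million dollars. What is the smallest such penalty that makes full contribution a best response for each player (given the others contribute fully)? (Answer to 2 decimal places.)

7.50 million dollars

Given the others contribute fully, the best deviation is to contribute 0 (any partial contribution still incurs the fine and gives up units whose private return 0.70 is below 1).
Deviating from 25 to 0 saves 25 million dollars but forfeits the deviator's share of the drop in the joint research fund: 0.70 × 25 = 17.50.
So the deviation gain is 25 − 17.50 = 7.50, and the fine must be at least 7.50 million dollars to wipe it out.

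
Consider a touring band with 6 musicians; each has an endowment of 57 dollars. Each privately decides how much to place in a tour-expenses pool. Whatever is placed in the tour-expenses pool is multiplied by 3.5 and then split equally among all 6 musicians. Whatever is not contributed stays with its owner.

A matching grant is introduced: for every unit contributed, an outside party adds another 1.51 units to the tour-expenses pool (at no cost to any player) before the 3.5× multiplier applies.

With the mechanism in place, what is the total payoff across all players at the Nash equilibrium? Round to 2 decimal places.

3004.47 dollars

The effective private return per unit is now 3.5 × 2.51 / 6 = 1.4642 > 1, so every player's dominant strategy flips to full contribution.
So the Nash equilibrium is full contribution by all 6; the group earns 3.5 × 2.51 × 342 = 3004.47.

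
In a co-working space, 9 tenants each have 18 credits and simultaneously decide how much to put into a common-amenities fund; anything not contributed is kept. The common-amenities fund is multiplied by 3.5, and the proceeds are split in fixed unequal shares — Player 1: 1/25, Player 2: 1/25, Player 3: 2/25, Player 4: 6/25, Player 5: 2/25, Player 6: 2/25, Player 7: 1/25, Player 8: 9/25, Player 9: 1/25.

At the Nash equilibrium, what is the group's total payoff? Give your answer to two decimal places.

Each unit j contributes comes back to j as 3.5 × (j's share), so j prefers to contribute only if that share exceeds 1/3.5 = 0.2857; otherwise keeping the unit dominates.
Player 8 alone (share 9/25) is above the threshold, contributing 18; the remaining 8 contribute 0. Total contributed: 18.
The common-amenities fund pays out 3.5 × 18 = 63.00 in total (split across the unequal shares, but the aggregate is all that matters for the group sum).
The 8 free-riders keep 18 each, adding 144. Group total = 144 + 63.00 = 207.00.

207.00 credits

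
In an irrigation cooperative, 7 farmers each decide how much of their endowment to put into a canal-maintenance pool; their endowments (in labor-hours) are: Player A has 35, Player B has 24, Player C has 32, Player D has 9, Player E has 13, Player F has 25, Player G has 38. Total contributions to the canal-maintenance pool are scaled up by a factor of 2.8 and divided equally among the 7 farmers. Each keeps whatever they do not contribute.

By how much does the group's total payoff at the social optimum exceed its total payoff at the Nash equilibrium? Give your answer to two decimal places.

316.80 labor-hours

The private return per contributed unit is 2.8/7 = 0.4000 < 1 for every player regardless of endowment, so the Nash equilibrium is zero contribution and the group total is Σ E_j = 35 + 24 + 32 + 9 + 13 + 25 + 38 = 176.
Each contributed unit returns 2.800 to the group, so the social optimum is full contribution by everyone: group total = 2.800 × 176 = 492.80.
Efficiency loss = (2.800 − 1) × 176 = 316.80.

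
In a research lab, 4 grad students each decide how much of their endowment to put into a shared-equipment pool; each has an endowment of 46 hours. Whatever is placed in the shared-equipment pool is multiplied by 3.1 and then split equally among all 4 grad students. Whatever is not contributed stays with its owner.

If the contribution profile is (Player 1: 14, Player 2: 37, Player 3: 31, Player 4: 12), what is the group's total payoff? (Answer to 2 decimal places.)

Total contributed: 14 + 37 + 31 + 12 = 94; total kept: 4 × 46 − 94 = 90.
The shared-equipment pool pays out 3.1 × 94 = 291.40 in aggregate.
Group total = 90 + 291.40 = 381.40.

381.40 hours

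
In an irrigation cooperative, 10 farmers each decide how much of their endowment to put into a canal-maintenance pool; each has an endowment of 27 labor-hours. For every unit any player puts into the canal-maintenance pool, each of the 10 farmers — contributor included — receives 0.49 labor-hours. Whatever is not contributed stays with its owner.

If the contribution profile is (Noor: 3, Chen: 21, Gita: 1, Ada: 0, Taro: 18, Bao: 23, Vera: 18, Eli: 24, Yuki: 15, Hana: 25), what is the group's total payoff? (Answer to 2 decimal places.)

847.20 labor-hours

Total contributed: 3 + 21 + 1 + 0 + 18 + 23 + 18 + 24 + 15 + 25 = 148; total kept: 10 × 27 − 148 = 122.
The canal-maintenance pool pays out 0.49 × 10 × 148 = 725.20 in aggregate.
Group total = 122 + 725.20 = 847.20.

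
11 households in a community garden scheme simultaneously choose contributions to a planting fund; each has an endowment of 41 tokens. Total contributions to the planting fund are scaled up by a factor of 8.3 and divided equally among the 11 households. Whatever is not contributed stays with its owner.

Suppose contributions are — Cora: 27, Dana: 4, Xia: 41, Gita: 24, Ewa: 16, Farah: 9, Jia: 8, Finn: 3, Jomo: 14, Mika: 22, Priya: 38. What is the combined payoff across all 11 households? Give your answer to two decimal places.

1954.80 tokens

Total contributed: 27 + 4 + 41 + 24 + 16 + 9 + 8 + 3 + 14 + 22 + 38 = 206; total kept: 11 × 41 − 206 = 245.
The planting fund pays out 8.3 × 206 = 1709.80 in aggregate.
Group total = 245 + 1709.80 = 1954.80.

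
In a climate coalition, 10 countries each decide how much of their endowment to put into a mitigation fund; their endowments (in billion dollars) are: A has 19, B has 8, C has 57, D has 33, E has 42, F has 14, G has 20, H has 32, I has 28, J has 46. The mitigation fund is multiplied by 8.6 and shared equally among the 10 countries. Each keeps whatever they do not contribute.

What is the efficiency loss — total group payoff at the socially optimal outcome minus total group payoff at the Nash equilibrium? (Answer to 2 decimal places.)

The private return per contributed unit is 8.6/10 = 0.8600 < 1 for every player regardless of endowment, so the Nash equilibrium is zero contribution and the group total is Σ E_j = 19 + 8 + 57 + 33 + 42 + 14 + 20 + 32 + 28 + 46 = 299.
Each contributed unit returns 8.600 to the group, so the social optimum is full contribution by everyone: group total = 8.600 × 299 = 2571.40.
Efficiency loss = (8.600 − 1) × 299 = 2272.40.

2272.40 billion dollars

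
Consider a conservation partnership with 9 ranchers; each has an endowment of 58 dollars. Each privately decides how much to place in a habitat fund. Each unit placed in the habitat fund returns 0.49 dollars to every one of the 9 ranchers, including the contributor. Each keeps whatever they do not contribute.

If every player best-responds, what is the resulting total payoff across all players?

The private return per contributed unit is 0.49 < 1, so contributing 0 is dominant for every player. At the Nash equilibrium everyone keeps their 58, and the group total is 9 × 58 = 522.

522.00 dollars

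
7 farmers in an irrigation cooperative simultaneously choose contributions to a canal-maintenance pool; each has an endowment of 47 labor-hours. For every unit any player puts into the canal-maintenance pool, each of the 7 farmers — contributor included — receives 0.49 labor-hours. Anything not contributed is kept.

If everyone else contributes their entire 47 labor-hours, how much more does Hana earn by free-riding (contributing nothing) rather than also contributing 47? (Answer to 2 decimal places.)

23.97 labor-hours

Switching from a contribution of 47 to 0 lets Hana keep an extra 47 labor-hours, but lowers the canal-maintenance pool by 47, which costs Hana their own share of that drop: 0.49 × 47 = 23.03.
Net gain = 47 − 23.03 = 23.97. The private return per contributed unit (0.49) is below 1, so free-riding is indeed the best response regardless of what the others do.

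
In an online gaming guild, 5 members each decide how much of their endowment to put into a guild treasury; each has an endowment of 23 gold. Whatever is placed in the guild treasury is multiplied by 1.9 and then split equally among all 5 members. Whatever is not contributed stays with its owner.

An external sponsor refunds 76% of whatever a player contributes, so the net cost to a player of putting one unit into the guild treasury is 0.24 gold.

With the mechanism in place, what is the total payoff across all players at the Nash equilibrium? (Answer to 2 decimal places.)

Under the mechanism each unit contributed yields (1.9/5) / 0.24 = 1.5833 back to its contributor per unit of net cost, which exceeds 1, making full contribution the dominant choice for everyone.
So the Nash equilibrium is full contribution by all 5; the group earns 5 × (23 × 0.76 + 1.9 × 23) = 305.90.

305.90 gold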